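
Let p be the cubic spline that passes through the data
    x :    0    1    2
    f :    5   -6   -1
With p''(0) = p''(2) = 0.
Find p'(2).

9

Put M_i = p'' at the i-th knot. Here h = (1, 1) and Δ = (-11, 5), so the interior equations h_(i-1)·M_(i-1) + 2(h_(i-1)+h_i)·M_i + h_i·M_(i+1) = 6(Δ_i − Δ_(i-1)) read
  1·M_0 + 4·M_1 + 1·M_2 = 6(Δ_1 - Δ_0) = 96
Natural end conditions: M_0 = M_2 = 0.
Forward elimination and back-substitution give M_0 = 0, M_1 = 24, M_2 = 0.
On [1, 2], p'(x) = b_1 + 2c_1·(x - 1) + 3d_1·(x - 1)² with b_1 = Δ_1 - h_1(2M_1 + M_2)/6 = -3, c_1 = M_1/2 = 12, d_1 = (M_2 - M_1)/(6h_1) = -4. So p'(2) = 9.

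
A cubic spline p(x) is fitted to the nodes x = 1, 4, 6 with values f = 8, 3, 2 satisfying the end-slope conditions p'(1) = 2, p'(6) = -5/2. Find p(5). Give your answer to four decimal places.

2.8500

Put σ_i = p'' at the i-th knot. Here h = (3, 2) and Δ = (-5/3, -1/2), so the interior equations h_(i-1)·σ_(i-1) + 2(h_(i-1)+h_i)·σ_i + h_i·σ_(i+1) = 6(Δ_i − Δ_(i-1)) read
  3·σ_0 + 10·σ_1 + 2·σ_2 = 6(Δ_1 - Δ_0) = 7
Clamped end conditions give two more equations: 2h_0·σ_0 + h_0·σ_1 = 6(Δ_0 - p'(1)) = -22 and h_1·σ_1 + 2h_1·σ_2 = 6(p'(6) - Δ_1) = -12.
Forward elimination and back-substitution give σ_0 = -79/15, σ_1 = 16/5, σ_2 = -23/5.
On [4, 6], p(x) = 3 - 11/10·(x - 4) + 8/5·(x - 4)² - 13/20·(x - 4)³.
With (x - 4) = 1: p(5) = 57/20.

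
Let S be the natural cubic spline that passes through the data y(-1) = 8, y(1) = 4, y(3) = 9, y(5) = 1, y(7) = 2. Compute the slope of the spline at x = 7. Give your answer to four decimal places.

2.2500

Write m_i for S''(x_i). With h_i = 2, 2, 2, 2 and divided differences Δ_i = -2, 5/2, -4, 1/2, the continuity of S' gives the tridiagonal system
  2·m_0 + 8·m_1 + 2·m_2 = 6(Δ_1 - Δ_0) = 27
  2·m_1 + 8·m_2 + 2·m_3 = 6(Δ_2 - Δ_1) = -39
  2·m_2 + 8·m_3 + 2·m_4 = 6(Δ_3 - Δ_2) = 27
Natural end conditions: m_0 = m_4 = 0.
Solving the tridiagonal system: m_0 = 0, m_1 = 21/4, m_2 = -15/2, m_3 = 21/4, m_4 = 0.
On [5, 7], S'(x) = b_3 + 2c_3·(x - 5) + 3d_3·(x - 5)² with b_3 = Δ_3 - h_3(2m_3 + m_4)/6 = -3, c_3 = m_3/2 = 21/8, d_3 = (m_4 - m_3)/(6h_3) = -7/16. So S'(7) = 9/4.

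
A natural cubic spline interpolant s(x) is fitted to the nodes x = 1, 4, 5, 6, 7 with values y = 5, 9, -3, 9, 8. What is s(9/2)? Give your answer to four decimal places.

1.0075

Write σ_i for s''(x_i). With h_i = 3, 1, 1, 1 and divided differences Δ_i = 4/3, -12, 12, -1, the continuity of s' gives the tridiagonal system
  3·σ_0 + 8·σ_1 + 1·σ_2 = 6(Δ_1 - Δ_0) = -80
  1·σ_1 + 4·σ_2 + 1·σ_3 = 6(Δ_2 - Δ_1) = 144
  1·σ_2 + 4·σ_3 + 1·σ_4 = 6(Δ_3 - Δ_2) = -78
Natural end conditions: σ_0 = σ_4 = 0.
Solving: σ_0 = 0, σ_1 = -927/58, σ_2 = 1388/29, σ_3 = -1825/58, σ_4 = 0.
On [4, 5], s(x) = 9 - 2549/174·(x - 4) - 927/116·(x - 4)² + 3703/348·(x - 4)³.
With (x - 4) = 1/2: s(9/2) = 935/928.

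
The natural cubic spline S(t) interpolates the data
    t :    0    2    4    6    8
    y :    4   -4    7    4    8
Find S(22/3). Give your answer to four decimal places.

With M_i denoting the second derivative at x_i, h_i = 2, 2, 2, 2, and Δ_i = (y_(i+1) − y_i)/h_i = -4, 11/2, -3/2, 2:
  2·M_0 + 8·M_1 + 2·M_2 = 6(Δ_1 - Δ_0) = 57
  2·M_1 + 8·M_2 + 2·M_3 = 6(Δ_2 - Δ_1) = -42
  2·M_2 + 8·M_3 + 2·M_4 = 6(Δ_3 - Δ_2) = 21
Natural end conditions: M_0 = M_4 = 0.
Hence M_0 = 0, M_1 = 261/28, M_2 = -123/14, M_3 = 135/28, M_4 = 0.
On [6, 8], S(t) = 4 - 17/14·(t - 6) + 135/56·(t - 6)² - 45/112·(t - 6)³.
With (t - 6) = 4/3: S(22/3) = 40/7.

5.7143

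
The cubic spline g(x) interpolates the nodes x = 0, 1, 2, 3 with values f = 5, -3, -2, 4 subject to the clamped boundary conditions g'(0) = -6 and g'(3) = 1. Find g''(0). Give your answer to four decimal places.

With M_i denoting the second derivative at x_i, h_i = 1, 1, 1, and Δ_i = (y_(i+1) − y_i)/h_i = -8, 1, 6:
  1·M_0 + 4·M_1 + 1·M_2 = 6(Δ_1 - Δ_0) = 54
  1·M_1 + 4·M_2 + 1·M_3 = 6(Δ_2 - Δ_1) = 30
Clamped end conditions give two more equations: 2h_0·M_0 + h_0·M_1 = 6(Δ_0 - g'(0)) = -12 and h_2·M_2 + 2h_2·M_3 = 6(g'(3) - Δ_2) = -30.
Forward elimination and back-substitution give M_0 = -40/3, M_1 = 44/3, M_2 = 26/3, M_3 = -58/3.

-13.3333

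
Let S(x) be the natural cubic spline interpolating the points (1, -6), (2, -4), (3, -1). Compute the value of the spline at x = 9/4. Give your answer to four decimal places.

Write M_i for S''(x_i). With h_i = 1, 1 and divided differences Δ_i = 2, 3, the continuity of S' gives the tridiagonal system
  1·M_0 + 4·M_1 + 1·M_2 = 6(Δ_1 - Δ_0) = 6
Natural end conditions: M_0 = M_2 = 0.
Solving: M_0 = 0, M_1 = 3/2, M_2 = 0.
On [2, 3], S(x) = -4 + 5/2·(x - 2) + 3/4·(x - 2)² - 1/4·(x - 2)³.
With (x - 2) = 1/4: S(9/4) = -853/256.

-3.3320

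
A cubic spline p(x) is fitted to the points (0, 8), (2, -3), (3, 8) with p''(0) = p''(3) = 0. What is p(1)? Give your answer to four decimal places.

Let M_i = p''(x_i). Step sizes h_i = 2, 1; slopes of the chords Δ_i = (y_(i+1) - y_i)/h_i = -11/2, 11.
  2·M_0 + 6·M_1 + 1·M_2 = 6(Δ_1 - Δ_0) = 99
Natural end conditions: M_0 = M_2 = 0.
Hence M_0 = 0, M_1 = 33/2, M_2 = 0.
On [0, 2], p(x) = 8 - 11·x + 0·x² + 11/8·x³.
With x = 1: p(1) = -13/8.

-1.6250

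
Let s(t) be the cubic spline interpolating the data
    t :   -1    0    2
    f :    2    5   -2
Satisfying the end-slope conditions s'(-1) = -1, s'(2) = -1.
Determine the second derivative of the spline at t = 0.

Let M_i = s''(x_i). Step sizes h_i = 1, 2; slopes of the chords Δ_i = (y_(i+1) - y_i)/h_i = 3, -7/2.
  1·M_0 + 6·M_1 + 2·M_2 = 6(Δ_1 - Δ_0) = -39
Clamped end conditions give two more equations: 2h_0·M_0 + h_0·M_1 = 6(Δ_0 - s'(-1)) = 24 and h_1·M_1 + 2h_1·M_2 = 6(s'(2) - Δ_1) = 15.
Hence M_0 = 37/2, M_1 = -13, M_2 = 41/4.

-13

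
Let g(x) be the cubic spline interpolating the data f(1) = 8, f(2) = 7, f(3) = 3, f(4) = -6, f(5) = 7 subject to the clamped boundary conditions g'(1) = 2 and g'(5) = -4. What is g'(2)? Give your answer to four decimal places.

-1.4821

With M_i denoting the second derivative at x_i, h_i = 1, 1, 1, 1, and Δ_i = (y_(i+1) − y_i)/h_i = -1, -4, -9, 13:
  1·M_0 + 4·M_1 + 1·M_2 = 6(Δ_1 - Δ_0) = -18
  1·M_1 + 4·M_2 + 1·M_3 = 6(Δ_2 - Δ_1) = -30
  1·M_2 + 4·M_3 + 1·M_4 = 6(Δ_3 - Δ_2) = 132
Clamped end conditions give two more equations: 2h_0·M_0 + h_0·M_1 = 6(Δ_0 - g'(1)) = -18 and h_3·M_3 + 2h_3·M_4 = 6(g'(5) - Δ_3) = -102.
Forward elimination and back-substitution give M_0 = -309/28, M_1 = 57/14, M_2 = -93/4, M_3 = 825/14, M_4 = -2253/28.
On [2, 3], g'(x) = b_1 + 2c_1·(x - 2) + 3d_1·(x - 2)² with b_1 = Δ_1 - h_1(2M_1 + M_2)/6 = -83/56, c_1 = M_1/2 = 57/28, d_1 = (M_2 - M_1)/(6h_1) = -255/56. So g'(2) = -83/56.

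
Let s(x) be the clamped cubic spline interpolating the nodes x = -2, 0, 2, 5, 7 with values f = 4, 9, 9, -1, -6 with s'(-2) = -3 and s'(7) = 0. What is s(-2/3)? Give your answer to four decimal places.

Let M_i = s''(x_i). Step sizes h_i = 2, 2, 3, 2; slopes of the chords Δ_i = (y_(i+1) - y_i)/h_i = 5/2, 0, -10/3, -5/2.
  2·M_0 + 8·M_1 + 2·M_2 = 6(Δ_1 - Δ_0) = -15
  2·M_1 + 10·M_2 + 3·M_3 = 6(Δ_2 - Δ_1) = -20
  3·M_2 + 10·M_3 + 2·M_4 = 6(Δ_3 - Δ_2) = 5
Clamped end conditions give two more equations: 2h_0·M_0 + h_0·M_1 = 6(Δ_0 - s'(-2)) = 33 and h_3·M_3 + 2h_3·M_4 = 6(s'(7) - Δ_3) = 15.
Hence M_0 = 1828/177, M_1 = -1471/354, M_2 = -427/354, M_3 = 22/177, M_4 = 2611/708.
On [-2, 0], s(x) = 4 - 3·(x + 2) + 914/177·(x + 2)² - 1709/1416·(x + 2)³.
With (x + 2) = 4/3: s(-2/3) = 30200/4779.

6.3193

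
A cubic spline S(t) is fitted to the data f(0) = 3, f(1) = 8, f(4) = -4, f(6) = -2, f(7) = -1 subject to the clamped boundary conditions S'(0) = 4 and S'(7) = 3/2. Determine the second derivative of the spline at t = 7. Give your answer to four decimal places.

2.8378

Let σ_i = S''(x_i). Step sizes h_i = 1, 3, 2, 1; slopes of the chords Δ_i = (y_(i+1) - y_i)/h_i = 5, -4, 1, 1.
  1·σ_0 + 8·σ_1 + 3·σ_2 = 6(Δ_1 - Δ_0) = -54
  3·σ_1 + 10·σ_2 + 2·σ_3 = 6(Δ_2 - Δ_1) = 30
  2·σ_2 + 6·σ_3 + 1·σ_4 = 6(Δ_3 - Δ_2) = 0
Clamped end conditions give two more equations: 2h_0·σ_0 + h_0·σ_1 = 6(Δ_0 - S'(0)) = 6 and h_3·σ_3 + 2h_3·σ_4 = 6(S'(7) - Δ_3) = 3.
Forward elimination and back-substitution give σ_0 = 601/74, σ_1 = -379/37, σ_2 = 489/74, σ_3 = -99/37, σ_4 = 105/37.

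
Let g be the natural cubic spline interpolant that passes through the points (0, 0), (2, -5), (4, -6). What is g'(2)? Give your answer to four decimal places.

With σ_i denoting the second derivative at x_i, h_i = 2, 2, and Δ_i = (y_(i+1) − y_i)/h_i = -5/2, -1/2:
  2·σ_0 + 8·σ_1 + 2·σ_2 = 6(Δ_1 - Δ_0) = 12
Natural end conditions: σ_0 = σ_2 = 0.
Hence σ_0 = 0, σ_1 = 3/2, σ_2 = 0.
On [2, 4], g'(t) = b_1 + 2c_1·(t - 2) + 3d_1·(t - 2)² with b_1 = Δ_1 - h_1(2σ_1 + σ_2)/6 = -3/2, c_1 = σ_1/2 = 3/4, d_1 = (σ_2 - σ_1)/(6h_1) = -1/8. So g'(2) = -3/2.

-1.5000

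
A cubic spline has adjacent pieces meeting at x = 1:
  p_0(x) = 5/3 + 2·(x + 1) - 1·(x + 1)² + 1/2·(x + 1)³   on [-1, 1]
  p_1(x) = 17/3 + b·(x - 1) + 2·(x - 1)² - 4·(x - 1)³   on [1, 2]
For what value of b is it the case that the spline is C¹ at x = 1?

p_0'(x) = 2 - 2·(x + 1) + 3/2·(x + 1)², so p_0'(1) = 4. On the right, p_1'(1) = b, so b = 4.

4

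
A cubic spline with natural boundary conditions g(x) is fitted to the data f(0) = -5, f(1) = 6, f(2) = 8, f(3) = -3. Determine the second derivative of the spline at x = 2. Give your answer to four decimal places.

Put M_i = g'' at the i-th knot. Here h = (1, 1, 1) and Δ = (11, 2, -11), so the interior equations h_(i-1)·M_(i-1) + 2(h_(i-1)+h_i)·M_i + h_i·M_(i+1) = 6(Δ_i − Δ_(i-1)) read
  1·M_0 + 4·M_1 + 1·M_2 = 6(Δ_1 - Δ_0) = -54
  1·M_1 + 4·M_2 + 1·M_3 = 6(Δ_2 - Δ_1) = -78
Natural end conditions: M_0 = M_3 = 0.
Solving the tridiagonal system: M_0 = 0, M_1 = -46/5, M_2 = -86/5, M_3 = 0.

-17.2000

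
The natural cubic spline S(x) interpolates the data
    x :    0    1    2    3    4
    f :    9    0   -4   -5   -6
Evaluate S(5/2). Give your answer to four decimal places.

Put M_i = S'' at the i-th knot. Here h = (1, 1, 1, 1) and Δ = (-9, -4, -1, -1), so the interior equations h_(i-1)·M_(i-1) + 2(h_(i-1)+h_i)·M_i + h_i·M_(i+1) = 6(Δ_i − Δ_(i-1)) read
  1·M_0 + 4·M_1 + 1·M_2 = 6(Δ_1 - Δ_0) = 30
  1·M_1 + 4·M_2 + 1·M_3 = 6(Δ_2 - Δ_1) = 18
  1·M_2 + 4·M_3 + 1·M_4 = 6(Δ_3 - Δ_2) = 0
Natural end conditions: M_0 = M_4 = 0.
Forward elimination and back-substitution give M_0 = 0, M_1 = 27/4, M_2 = 3, M_3 = -3/4, M_4 = 0.
On [2, 3], S(x) = -4 - 15/8·(x - 2) + 3/2·(x - 2)² - 5/8·(x - 2)³.
With (x - 2) = 1/2: S(5/2) = -297/64.

-4.6406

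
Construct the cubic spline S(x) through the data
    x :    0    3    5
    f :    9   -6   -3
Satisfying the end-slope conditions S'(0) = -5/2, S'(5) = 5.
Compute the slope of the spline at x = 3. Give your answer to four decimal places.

Let m_i = S''(x_i). Step sizes h_i = 3, 2; slopes of the chords Δ_i = (y_(i+1) - y_i)/h_i = -5, 3/2.
  3·m_0 + 10·m_1 + 2·m_2 = 6(Δ_1 - Δ_0) = 39
Clamped end conditions give two more equations: 2h_0·m_0 + h_0·m_1 = 6(Δ_0 - S'(0)) = -15 and h_1·m_1 + 2h_1·m_2 = 6(S'(5) - Δ_1) = 21.
Solving the tridiagonal system: m_0 = -49/10, m_1 = 24/5, m_2 = 57/20.
On [3, 5], S'(x) = b_1 + 2c_1·(x - 3) + 3d_1·(x - 3)² with b_1 = Δ_1 - h_1(2m_1 + m_2)/6 = -53/20, c_1 = m_1/2 = 12/5, d_1 = (m_2 - m_1)/(6h_1) = -13/80. So S'(3) = -53/20.

-2.6500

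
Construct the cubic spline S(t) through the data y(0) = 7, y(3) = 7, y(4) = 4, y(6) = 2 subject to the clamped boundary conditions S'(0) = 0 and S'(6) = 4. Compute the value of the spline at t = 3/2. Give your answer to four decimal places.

With M_i denoting the second derivative at x_i, h_i = 3, 1, 2, and Δ_i = (y_(i+1) − y_i)/h_i = 0, -3, -1:
  3·M_0 + 8·M_1 + 1·M_2 = 6(Δ_1 - Δ_0) = -18
  1·M_1 + 6·M_2 + 2·M_3 = 6(Δ_2 - Δ_1) = 12
Clamped end conditions give two more equations: 2h_0·M_0 + h_0·M_1 = 6(Δ_0 - S'(0)) = 0 and h_2·M_2 + 2h_2·M_3 = 6(S'(6) - Δ_2) = 30.
Forward elimination and back-substitution give M_0 = 29/21, M_1 = -58/21, M_2 = -1/21, M_3 = 158/21.
On [0, 3], S(t) = 7 + 0·t + 29/42·t² - 29/126·t³.
With t = 3/2: S(3/2) = 871/112.

7.7768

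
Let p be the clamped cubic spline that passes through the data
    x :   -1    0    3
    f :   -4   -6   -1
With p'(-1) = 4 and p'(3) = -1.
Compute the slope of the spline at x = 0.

-3

Put M_i = p'' at the i-th knot. Here h = (1, 3) and Δ = (-2, 5/3), so the interior equations h_(i-1)·M_(i-1) + 2(h_(i-1)+h_i)·M_i + h_i·M_(i+1) = 6(Δ_i − Δ_(i-1)) read
  1·M_0 + 8·M_1 + 3·M_2 = 6(Δ_1 - Δ_0) = 22
Clamped end conditions give two more equations: 2h_0·M_0 + h_0·M_1 = 6(Δ_0 - p'(-1)) = -36 and h_1·M_1 + 2h_1·M_2 = 6(p'(3) - Δ_1) = -16.
Solving: M_0 = -22, M_1 = 8, M_2 = -20/3.
On [0, 3], p'(x) = b_1 + 2c_1·x + 3d_1·x² with b_1 = Δ_1 - h_1(2M_1 + M_2)/6 = -3, c_1 = M_1/2 = 4, d_1 = (M_2 - M_1)/(6h_1) = -22/27. So p'(0) = -3.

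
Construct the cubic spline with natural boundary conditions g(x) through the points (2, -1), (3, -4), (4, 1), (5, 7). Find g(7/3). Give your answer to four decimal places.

With M_i denoting the second derivative at x_i, h_i = 1, 1, 1, and Δ_i = (y_(i+1) − y_i)/h_i = -3, 5, 6:
  1·M_0 + 4·M_1 + 1·M_2 = 6(Δ_1 - Δ_0) = 48
  1·M_1 + 4·M_2 + 1·M_3 = 6(Δ_2 - Δ_1) = 6
Natural end conditions: M_0 = M_3 = 0.
Solving: M_0 = 0, M_1 = 62/5, M_2 = -8/5, M_3 = 0.
On [2, 3], g(x) = -1 - 76/15·(x - 2) + 0·(x - 2)² + 31/15·(x - 2)³.
With (x - 2) = 1/3: g(7/3) = -1058/405.

-2.6123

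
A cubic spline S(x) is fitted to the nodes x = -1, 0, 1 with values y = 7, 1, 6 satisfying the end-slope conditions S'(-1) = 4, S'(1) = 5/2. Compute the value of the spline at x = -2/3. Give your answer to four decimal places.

6.2130

Write m_i for S''(x_i). With h_i = 1, 1 and divided differences Δ_i = -6, 5, the continuity of S' gives the tridiagonal system
  1·m_0 + 4·m_1 + 1·m_2 = 6(Δ_1 - Δ_0) = 66
Clamped end conditions give two more equations: 2h_0·m_0 + h_0·m_1 = 6(Δ_0 - S'(-1)) = -60 and h_1·m_1 + 2h_1·m_2 = 6(S'(1) - Δ_1) = -15.
Solving: m_0 = -189/4, m_1 = 69/2, m_2 = -99/4.
On [-1, 0], S(x) = 7 + 4·(x + 1) - 189/8·(x + 1)² + 109/8·(x + 1)³.
With (x + 1) = 1/3: S(-2/3) = 671/108.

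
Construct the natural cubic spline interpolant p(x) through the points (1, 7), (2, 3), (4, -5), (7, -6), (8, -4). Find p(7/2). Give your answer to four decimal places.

With m_i denoting the second derivative at x_i, h_i = 1, 2, 3, 1, and Δ_i = (y_(i+1) − y_i)/h_i = -4, -4, -1/3, 2:
  1·m_0 + 6·m_1 + 2·m_2 = 6(Δ_1 - Δ_0) = 0
  2·m_1 + 10·m_2 + 3·m_3 = 6(Δ_2 - Δ_1) = 22
  3·m_2 + 8·m_3 + 1·m_4 = 6(Δ_3 - Δ_2) = 14
Natural end conditions: m_0 = m_4 = 0.
Forward elimination and back-substitution give m_0 = 0, m_1 = -134/197, m_2 = 402/197, m_3 = 194/197, m_4 = 0.
On [2, 4], p(x) = 3 - 2498/591·(x - 2) - 67/197·(x - 2)² + 134/591·(x - 2)³.
With (x - 2) = 3/2: p(7/2) = -658/197.

-3.3401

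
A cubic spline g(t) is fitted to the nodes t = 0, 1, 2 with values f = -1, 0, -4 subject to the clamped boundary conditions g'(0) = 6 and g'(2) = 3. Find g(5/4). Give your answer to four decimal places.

With M_i denoting the second derivative at x_i, h_i = 1, 1, and Δ_i = (y_(i+1) − y_i)/h_i = 1, -4:
  1·M_0 + 4·M_1 + 1·M_2 = 6(Δ_1 - Δ_0) = -30
Clamped end conditions give two more equations: 2h_0·M_0 + h_0·M_1 = 6(Δ_0 - g'(0)) = -30 and h_1·M_1 + 2h_1·M_2 = 6(g'(2) - Δ_1) = 42.
Solving the tridiagonal system: M_0 = -9, M_1 = -12, M_2 = 27.
On [1, 2], g(t) = 0 - 9/2·(t - 1) - 6·(t - 1)² + 13/2·(t - 1)³.
With (t - 1) = 1/4: g(5/4) = -179/128.

-1.3984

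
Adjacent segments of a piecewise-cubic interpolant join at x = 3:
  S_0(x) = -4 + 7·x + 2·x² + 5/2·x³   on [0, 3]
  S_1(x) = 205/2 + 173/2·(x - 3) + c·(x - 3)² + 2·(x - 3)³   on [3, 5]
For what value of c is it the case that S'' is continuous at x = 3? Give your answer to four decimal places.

24.5000

S_0''(x) = 4 + 15·x, so S_0''(3) = 49. On the right, S_1''(3) = 2c, so c = 49/2.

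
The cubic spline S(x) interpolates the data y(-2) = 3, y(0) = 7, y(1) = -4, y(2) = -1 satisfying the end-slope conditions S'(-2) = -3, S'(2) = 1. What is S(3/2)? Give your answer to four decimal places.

-3.1534

With σ_i denoting the second derivative at x_i, h_i = 2, 1, 1, and Δ_i = (y_(i+1) − y_i)/h_i = 2, -11, 3:
  2·σ_0 + 6·σ_1 + 1·σ_2 = 6(Δ_1 - Δ_0) = -78
  1·σ_1 + 4·σ_2 + 1·σ_3 = 6(Δ_2 - Δ_1) = 84
Clamped end conditions give two more equations: 2h_0·σ_0 + h_0·σ_1 = 6(Δ_0 - S'(-2)) = 30 and h_2·σ_2 + 2h_2·σ_3 = 6(S'(2) - Δ_2) = -12.
Solving the tridiagonal system: σ_0 = 221/11, σ_1 = -277/11, σ_2 = 362/11, σ_3 = -247/11.
On [1, 2], S(x) = -4 - 93/22·(x - 1) + 181/11·(x - 1)² - 203/22·(x - 1)³.
With (x - 1) = 1/2: S(3/2) = -555/176.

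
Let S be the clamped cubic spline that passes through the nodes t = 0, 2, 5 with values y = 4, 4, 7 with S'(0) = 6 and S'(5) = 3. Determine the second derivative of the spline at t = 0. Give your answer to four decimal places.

With M_i denoting the second derivative at x_i, h_i = 2, 3, and Δ_i = (y_(i+1) − y_i)/h_i = 0, 1:
  2·M_0 + 10·M_1 + 3·M_2 = 6(Δ_1 - Δ_0) = 6
Clamped end conditions give two more equations: 2h_0·M_0 + h_0·M_1 = 6(Δ_0 - S'(0)) = -36 and h_1·M_1 + 2h_1·M_2 = 6(S'(5) - Δ_1) = 12.
Hence M_0 = -51/5, M_1 = 12/5, M_2 = 4/5.

-10.2000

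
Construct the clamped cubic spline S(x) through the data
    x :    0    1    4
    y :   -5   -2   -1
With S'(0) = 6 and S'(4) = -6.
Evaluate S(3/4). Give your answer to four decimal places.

-2.4688

Let M_i = S''(x_i). Step sizes h_i = 1, 3; slopes of the chords Δ_i = (y_(i+1) - y_i)/h_i = 3, 1/3.
  1·M_0 + 8·M_1 + 3·M_2 = 6(Δ_1 - Δ_0) = -16
Clamped end conditions give two more equations: 2h_0·M_0 + h_0·M_1 = 6(Δ_0 - S'(0)) = -18 and h_1·M_1 + 2h_1·M_2 = 6(S'(4) - Δ_1) = -38.
Forward elimination and back-substitution give M_0 = -10, M_1 = 2, M_2 = -22/3.
On [0, 1], S(x) = -5 + 6·x - 5·x² + 2·x³.
With x = 3/4: S(3/4) = -79/32.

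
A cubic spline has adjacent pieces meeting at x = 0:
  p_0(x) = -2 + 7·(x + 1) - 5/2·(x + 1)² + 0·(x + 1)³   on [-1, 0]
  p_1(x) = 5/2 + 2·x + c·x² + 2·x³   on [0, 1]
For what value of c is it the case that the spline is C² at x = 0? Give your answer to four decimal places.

p_0''(x) = -5 + 0·(x + 1), so p_0''(0) = -5. On the right, p_1''(0) = 2c, so c = -5/2.

-2.5000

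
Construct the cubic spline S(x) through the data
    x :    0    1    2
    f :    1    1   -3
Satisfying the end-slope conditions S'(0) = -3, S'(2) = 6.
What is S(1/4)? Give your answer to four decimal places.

0.7539

Put M_i = S'' at the i-th knot. Here h = (1, 1) and Δ = (0, -4), so the interior equations h_(i-1)·M_(i-1) + 2(h_(i-1)+h_i)·M_i + h_i·M_(i+1) = 6(Δ_i − Δ_(i-1)) read
  1·M_0 + 4·M_1 + 1·M_2 = 6(Δ_1 - Δ_0) = -24
Clamped end conditions give two more equations: 2h_0·M_0 + h_0·M_1 = 6(Δ_0 - S'(0)) = 18 and h_1·M_1 + 2h_1·M_2 = 6(S'(2) - Δ_1) = 60.
Hence M_0 = 39/2, M_1 = -21, M_2 = 81/2.
On [0, 1], S(x) = 1 - 3·x + 39/4·x² - 27/4·x³.
With x = 1/4: S(1/4) = 193/256.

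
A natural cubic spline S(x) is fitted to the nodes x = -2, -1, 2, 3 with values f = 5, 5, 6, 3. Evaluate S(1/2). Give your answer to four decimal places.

6.4205

With m_i denoting the second derivative at x_i, h_i = 1, 3, 1, and Δ_i = (y_(i+1) − y_i)/h_i = 0, 1/3, -3:
  1·m_0 + 8·m_1 + 3·m_2 = 6(Δ_1 - Δ_0) = 2
  3·m_1 + 8·m_2 + 1·m_3 = 6(Δ_2 - Δ_1) = -20
Natural end conditions: m_0 = m_3 = 0.
Forward elimination and back-substitution give m_0 = 0, m_1 = 76/55, m_2 = -166/55, m_3 = 0.
On [-1, 2], S(x) = 5 + 76/165·(x + 1) + 38/55·(x + 1)² - 11/45·(x + 1)³.
With (x + 1) = 3/2: S(1/2) = 565/88.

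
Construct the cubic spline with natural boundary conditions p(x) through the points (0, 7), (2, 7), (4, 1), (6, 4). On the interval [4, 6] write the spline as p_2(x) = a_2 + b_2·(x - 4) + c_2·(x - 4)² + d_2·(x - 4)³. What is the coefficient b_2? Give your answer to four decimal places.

-1.3000

With M_i denoting the second derivative at x_i, h_i = 2, 2, 2, and Δ_i = (y_(i+1) − y_i)/h_i = 0, -3, 3/2:
  2·M_0 + 8·M_1 + 2·M_2 = 6(Δ_1 - Δ_0) = -18
  2·M_1 + 8·M_2 + 2·M_3 = 6(Δ_2 - Δ_1) = 27
Natural end conditions: M_0 = M_3 = 0.
Forward elimination and back-substitution give M_0 = 0, M_1 = -33/10, M_2 = 21/5, M_3 = 0.
On [4, 6], with p_2(x) = a_2 + b_2·(x - 4) + c_2·(x - 4)² + d_2·(x - 4)³: c_2 = M_2/2 = 21/10, d_2 = (M_3 - M_2)/(6h_2) = -7/20, b_2 = Δ_2 - h_2(2M_2 + M_3)/6 = -13/10.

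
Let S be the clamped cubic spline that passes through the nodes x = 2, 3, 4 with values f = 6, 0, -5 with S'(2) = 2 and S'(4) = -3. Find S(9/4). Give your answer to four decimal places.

With M_i denoting the second derivative at x_i, h_i = 1, 1, and Δ_i = (y_(i+1) − y_i)/h_i = -6, -5:
  1·M_0 + 4·M_1 + 1·M_2 = 6(Δ_1 - Δ_0) = 6
Clamped end conditions give two more equations: 2h_0·M_0 + h_0·M_1 = 6(Δ_0 - S'(2)) = -48 and h_1·M_1 + 2h_1·M_2 = 6(S'(4) - Δ_1) = 12.
Hence M_0 = -28, M_1 = 8, M_2 = 2.
On [2, 3], S(x) = 6 + 2·(x - 2) - 14·(x - 2)² + 6·(x - 2)³.
With (x - 2) = 1/4: S(9/4) = 183/32.

5.7188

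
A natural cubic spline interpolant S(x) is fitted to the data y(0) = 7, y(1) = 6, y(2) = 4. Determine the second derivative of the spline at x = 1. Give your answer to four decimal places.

With M_i denoting the second derivative at x_i, h_i = 1, 1, and Δ_i = (y_(i+1) − y_i)/h_i = -1, -2:
  1·M_0 + 4·M_1 + 1·M_2 = 6(Δ_1 - Δ_0) = -6
Natural end conditions: M_0 = M_2 = 0.
Forward elimination and back-substitution give M_0 = 0, M_1 = -3/2, M_2 = 0.

-1.5000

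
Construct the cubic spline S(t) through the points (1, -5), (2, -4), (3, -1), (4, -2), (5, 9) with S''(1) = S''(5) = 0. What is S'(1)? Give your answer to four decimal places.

-0.0357

Let σ_i = S''(x_i). Step sizes h_i = 1, 1, 1, 1; slopes of the chords Δ_i = (y_(i+1) - y_i)/h_i = 1, 3, -1, 11.
  1·σ_0 + 4·σ_1 + 1·σ_2 = 6(Δ_1 - Δ_0) = 12
  1·σ_1 + 4·σ_2 + 1·σ_3 = 6(Δ_2 - Δ_1) = -24
  1·σ_2 + 4·σ_3 + 1·σ_4 = 6(Δ_3 - Δ_2) = 72
Natural end conditions: σ_0 = σ_4 = 0.
Hence σ_0 = 0, σ_1 = 87/14, σ_2 = -90/7, σ_3 = 297/14, σ_4 = 0.
On [1, 2], S'(t) = b_0 + 2c_0·(t - 1) + 3d_0·(t - 1)² with b_0 = Δ_0 - h_0(2σ_0 + σ_1)/6 = -1/28, c_0 = σ_0/2 = 0, d_0 = (σ_1 - σ_0)/(6h_0) = 29/28. So S'(1) = -1/28.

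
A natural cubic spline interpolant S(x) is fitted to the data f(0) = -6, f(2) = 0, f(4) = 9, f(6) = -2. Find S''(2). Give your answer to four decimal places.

3.2000

Let M_i = S''(x_i). Step sizes h_i = 2, 2, 2; slopes of the chords Δ_i = (y_(i+1) - y_i)/h_i = 3, 9/2, -11/2.
  2·M_0 + 8·M_1 + 2·M_2 = 6(Δ_1 - Δ_0) = 9
  2·M_1 + 8·M_2 + 2·M_3 = 6(Δ_2 - Δ_1) = -60
Natural end conditions: M_0 = M_3 = 0.
Forward elimination and back-substitution give M_0 = 0, M_1 = 16/5, M_2 = -83/10, M_3 = 0.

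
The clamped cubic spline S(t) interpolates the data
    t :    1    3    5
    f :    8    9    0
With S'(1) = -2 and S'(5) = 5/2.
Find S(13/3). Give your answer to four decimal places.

1.1296

Put M_i = S'' at the i-th knot. Here h = (2, 2) and Δ = (1/2, -9/2), so the interior equations h_(i-1)·M_(i-1) + 2(h_(i-1)+h_i)·M_i + h_i·M_(i+1) = 6(Δ_i − Δ_(i-1)) read
  2·M_0 + 8·M_1 + 2·M_2 = 6(Δ_1 - Δ_0) = -30
Clamped end conditions give two more equations: 2h_0·M_0 + h_0·M_1 = 6(Δ_0 - S'(1)) = 15 and h_1·M_1 + 2h_1·M_2 = 6(S'(5) - Δ_1) = 42.
Solving: M_0 = 69/8, M_1 = -39/4, M_2 = 123/8.
On [3, 5], S(t) = 9 - 25/8·(t - 3) - 39/8·(t - 3)² + 67/32·(t - 3)³.
With (t - 3) = 4/3: S(13/3) = 61/54.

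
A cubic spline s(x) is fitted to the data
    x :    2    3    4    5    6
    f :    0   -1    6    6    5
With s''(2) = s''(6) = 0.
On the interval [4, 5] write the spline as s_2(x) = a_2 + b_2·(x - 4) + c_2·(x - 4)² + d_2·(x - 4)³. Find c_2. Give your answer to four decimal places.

-7.5000

Write m_i for s''(x_i). With h_i = 1, 1, 1, 1 and divided differences Δ_i = -1, 7, 0, -1, the continuity of s' gives the tridiagonal system
  1·m_0 + 4·m_1 + 1·m_2 = 6(Δ_1 - Δ_0) = 48
  1·m_1 + 4·m_2 + 1·m_3 = 6(Δ_2 - Δ_1) = -42
  1·m_2 + 4·m_3 + 1·m_4 = 6(Δ_3 - Δ_2) = -6
Natural end conditions: m_0 = m_4 = 0.
Hence m_0 = 0, m_1 = 63/4, m_2 = -15, m_3 = 9/4, m_4 = 0.
On [4, 5], with s_2(x) = a_2 + b_2·(x - 4) + c_2·(x - 4)² + d_2·(x - 4)³: c_2 = m_2/2 = -15/2, d_2 = (m_3 - m_2)/(6h_2) = 23/8, b_2 = Δ_2 - h_2(2m_2 + m_3)/6 = 37/8.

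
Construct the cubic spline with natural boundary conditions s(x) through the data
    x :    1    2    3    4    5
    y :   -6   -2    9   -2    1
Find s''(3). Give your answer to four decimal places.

-46.7143

With m_i denoting the second derivative at x_i, h_i = 1, 1, 1, 1, and Δ_i = (y_(i+1) − y_i)/h_i = 4, 11, -11, 3:
  1·m_0 + 4·m_1 + 1·m_2 = 6(Δ_1 - Δ_0) = 42
  1·m_1 + 4·m_2 + 1·m_3 = 6(Δ_2 - Δ_1) = -132
  1·m_2 + 4·m_3 + 1·m_4 = 6(Δ_3 - Δ_2) = 84
Natural end conditions: m_0 = m_4 = 0.
Forward elimination and back-substitution give m_0 = 0, m_1 = 621/28, m_2 = -327/7, m_3 = 915/28, m_4 = 0.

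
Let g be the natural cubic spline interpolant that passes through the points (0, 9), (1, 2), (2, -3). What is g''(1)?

3

With σ_i denoting the second derivative at x_i, h_i = 1, 1, and Δ_i = (y_(i+1) − y_i)/h_i = -7, -5:
  1·σ_0 + 4·σ_1 + 1·σ_2 = 6(Δ_1 - Δ_0) = 12
Natural end conditions: σ_0 = σ_2 = 0.
Forward elimination and back-substitution give σ_0 = 0, σ_1 = 3, σ_2 = 0.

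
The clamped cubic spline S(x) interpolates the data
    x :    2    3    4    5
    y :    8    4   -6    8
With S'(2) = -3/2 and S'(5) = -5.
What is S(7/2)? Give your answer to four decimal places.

Write M_i for S''(x_i). With h_i = 1, 1, 1 and divided differences Δ_i = -4, -10, 14, the continuity of S' gives the tridiagonal system
  1·M_0 + 4·M_1 + 1·M_2 = 6(Δ_1 - Δ_0) = -36
  1·M_1 + 4·M_2 + 1·M_3 = 6(Δ_2 - Δ_1) = 144
Clamped end conditions give two more equations: 2h_0·M_0 + h_0·M_1 = 6(Δ_0 - S'(2)) = -15 and h_2·M_2 + 2h_2·M_3 = 6(S'(5) - Δ_2) = -114.
Hence M_0 = 88/15, M_1 = -401/15, M_2 = 976/15, M_3 = -1343/15.
On [3, 4], S(x) = 4 - 179/15·(x - 3) - 401/30·(x - 3)² + 153/10·(x - 3)³.
With (x - 3) = 1/2: S(7/2) = -163/48.

-3.3958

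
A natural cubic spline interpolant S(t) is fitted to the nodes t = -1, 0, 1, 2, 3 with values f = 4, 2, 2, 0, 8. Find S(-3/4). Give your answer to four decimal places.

3.2991

Write M_i for S''(x_i). With h_i = 1, 1, 1, 1 and divided differences Δ_i = -2, 0, -2, 8, the continuity of S' gives the tridiagonal system
  1·M_0 + 4·M_1 + 1·M_2 = 6(Δ_1 - Δ_0) = 12
  1·M_1 + 4·M_2 + 1·M_3 = 6(Δ_2 - Δ_1) = -12
  1·M_2 + 4·M_3 + 1·M_4 = 6(Δ_3 - Δ_2) = 60
Natural end conditions: M_0 = M_4 = 0.
Solving: M_0 = 0, M_1 = 36/7, M_2 = -60/7, M_3 = 120/7, M_4 = 0.
On [-1, 0], S(t) = 4 - 20/7·(t + 1) + 0·(t + 1)² + 6/7·(t + 1)³.
With (t + 1) = 1/4: S(-3/4) = 739/224.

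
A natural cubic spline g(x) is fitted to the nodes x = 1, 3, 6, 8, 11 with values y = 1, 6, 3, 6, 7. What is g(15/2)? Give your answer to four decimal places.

With m_i denoting the second derivative at x_i, h_i = 2, 3, 2, 3, and Δ_i = (y_(i+1) − y_i)/h_i = 5/2, -1, 3/2, 1/3:
  2·m_0 + 10·m_1 + 3·m_2 = 6(Δ_1 - Δ_0) = -21
  3·m_1 + 10·m_2 + 2·m_3 = 6(Δ_2 - Δ_1) = 15
  2·m_2 + 10·m_3 + 3·m_4 = 6(Δ_3 - Δ_2) = -7
Natural end conditions: m_0 = m_4 = 0.
Solving: m_0 = 0, m_1 = -418/145, m_2 = 227/87, m_3 = -1063/870, m_4 = 0.
On [6, 8], g(x) = 3 + 73/435·(x - 6) + 227/174·(x - 6)² - 1111/3480·(x - 6)³.
With (x - 6) = 3/2: g(15/2) = 47417/9280.

5.1096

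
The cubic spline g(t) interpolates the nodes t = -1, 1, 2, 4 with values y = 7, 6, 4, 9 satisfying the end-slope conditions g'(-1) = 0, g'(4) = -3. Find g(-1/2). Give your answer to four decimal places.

Put m_i = g'' at the i-th knot. Here h = (2, 1, 2) and Δ = (-1/2, -2, 5/2), so the interior equations h_(i-1)·m_(i-1) + 2(h_(i-1)+h_i)·m_i + h_i·m_(i+1) = 6(Δ_i − Δ_(i-1)) read
  2·m_0 + 6·m_1 + 1·m_2 = 6(Δ_1 - Δ_0) = -9
  1·m_1 + 6·m_2 + 2·m_3 = 6(Δ_2 - Δ_1) = 27
Clamped end conditions give two more equations: 2h_0·m_0 + h_0·m_1 = 6(Δ_0 - g'(-1)) = -3 and h_2·m_2 + 2h_2·m_3 = 6(g'(4) - Δ_2) = -33.
Forward elimination and back-substitution give m_0 = 15/16, m_1 = -27/8, m_2 = 75/8, m_3 = -207/16.
On [-1, 1], g(t) = 7 + 0·(t + 1) + 15/32·(t + 1)² - 23/64·(t + 1)³.
With (t + 1) = 1/2: g(-1/2) = 3621/512.

7.0723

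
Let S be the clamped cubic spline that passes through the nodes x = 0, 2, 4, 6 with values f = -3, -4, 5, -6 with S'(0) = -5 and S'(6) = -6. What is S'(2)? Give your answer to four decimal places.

4.3333

With M_i denoting the second derivative at x_i, h_i = 2, 2, 2, and Δ_i = (y_(i+1) − y_i)/h_i = -1/2, 9/2, -11/2:
  2·M_0 + 8·M_1 + 2·M_2 = 6(Δ_1 - Δ_0) = 30
  2·M_1 + 8·M_2 + 2·M_3 = 6(Δ_2 - Δ_1) = -60
Clamped end conditions give two more equations: 2h_0·M_0 + h_0·M_1 = 6(Δ_0 - S'(0)) = 27 and h_2·M_2 + 2h_2·M_3 = 6(S'(6) - Δ_2) = -3.
Solving the tridiagonal system: M_0 = 25/6, M_1 = 31/6, M_2 = -59/6, M_3 = 25/6.
On [2, 4], S'(x) = b_1 + 2c_1·(x - 2) + 3d_1·(x - 2)² with b_1 = Δ_1 - h_1(2M_1 + M_2)/6 = 13/3, c_1 = M_1/2 = 31/12, d_1 = (M_2 - M_1)/(6h_1) = -5/4. So S'(2) = 13/3.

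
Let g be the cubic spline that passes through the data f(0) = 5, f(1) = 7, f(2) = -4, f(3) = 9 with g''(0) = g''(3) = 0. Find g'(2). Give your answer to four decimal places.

-1.5333

Let m_i = g''(x_i). Step sizes h_i = 1, 1, 1; slopes of the chords Δ_i = (y_(i+1) - y_i)/h_i = 2, -11, 13.
  1·m_0 + 4·m_1 + 1·m_2 = 6(Δ_1 - Δ_0) = -78
  1·m_1 + 4·m_2 + 1·m_3 = 6(Δ_2 - Δ_1) = 144
Natural end conditions: m_0 = m_3 = 0.
Forward elimination and back-substitution give m_0 = 0, m_1 = -152/5, m_2 = 218/5, m_3 = 0.
On [2, 3], g'(t) = b_2 + 2c_2·(t - 2) + 3d_2·(t - 2)² with b_2 = Δ_2 - h_2(2m_2 + m_3)/6 = -23/15, c_2 = m_2/2 = 109/5, d_2 = (m_3 - m_2)/(6h_2) = -109/15. So g'(2) = -23/15.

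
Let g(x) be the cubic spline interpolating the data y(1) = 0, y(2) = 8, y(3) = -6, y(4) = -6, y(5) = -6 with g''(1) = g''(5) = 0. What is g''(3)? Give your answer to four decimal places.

33.4286

Put M_i = g'' at the i-th knot. Here h = (1, 1, 1, 1) and Δ = (8, -14, 0, 0), so the interior equations h_(i-1)·M_(i-1) + 2(h_(i-1)+h_i)·M_i + h_i·M_(i+1) = 6(Δ_i − Δ_(i-1)) read
  1·M_0 + 4·M_1 + 1·M_2 = 6(Δ_1 - Δ_0) = -132
  1·M_1 + 4·M_2 + 1·M_3 = 6(Δ_2 - Δ_1) = 84
  1·M_2 + 4·M_3 + 1·M_4 = 6(Δ_3 - Δ_2) = 0
Natural end conditions: M_0 = M_4 = 0.
Solving the tridiagonal system: M_0 = 0, M_1 = -579/14, M_2 = 234/7, M_3 = -117/14, M_4 = 0.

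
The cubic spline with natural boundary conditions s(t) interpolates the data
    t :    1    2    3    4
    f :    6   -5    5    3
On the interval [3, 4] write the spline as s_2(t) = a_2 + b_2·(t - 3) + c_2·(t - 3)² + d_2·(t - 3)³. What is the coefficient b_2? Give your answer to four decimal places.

7.2000

Put M_i = s'' at the i-th knot. Here h = (1, 1, 1) and Δ = (-11, 10, -2), so the interior equations h_(i-1)·M_(i-1) + 2(h_(i-1)+h_i)·M_i + h_i·M_(i+1) = 6(Δ_i − Δ_(i-1)) read
  1·M_0 + 4·M_1 + 1·M_2 = 6(Δ_1 - Δ_0) = 126
  1·M_1 + 4·M_2 + 1·M_3 = 6(Δ_2 - Δ_1) = -72
Natural end conditions: M_0 = M_3 = 0.
Solving: M_0 = 0, M_1 = 192/5, M_2 = -138/5, M_3 = 0.
On [3, 4], with s_2(t) = a_2 + b_2·(t - 3) + c_2·(t - 3)² + d_2·(t - 3)³: c_2 = M_2/2 = -69/5, d_2 = (M_3 - M_2)/(6h_2) = 23/5, b_2 = Δ_2 - h_2(2M_2 + M_3)/6 = 36/5.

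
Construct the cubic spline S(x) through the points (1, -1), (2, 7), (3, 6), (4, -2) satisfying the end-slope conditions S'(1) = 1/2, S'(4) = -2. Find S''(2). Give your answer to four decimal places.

Write M_i for S''(x_i). With h_i = 1, 1, 1 and divided differences Δ_i = 8, -1, -8, the continuity of S' gives the tridiagonal system
  1·M_0 + 4·M_1 + 1·M_2 = 6(Δ_1 - Δ_0) = -54
  1·M_1 + 4·M_2 + 1·M_3 = 6(Δ_2 - Δ_1) = -42
Clamped end conditions give two more equations: 2h_0·M_0 + h_0·M_1 = 6(Δ_0 - S'(1)) = 45 and h_2·M_2 + 2h_2·M_3 = 6(S'(4) - Δ_2) = 36.
Solving: M_0 = 476/15, M_1 = -277/15, M_2 = -178/15, M_3 = 359/15.

-18.4667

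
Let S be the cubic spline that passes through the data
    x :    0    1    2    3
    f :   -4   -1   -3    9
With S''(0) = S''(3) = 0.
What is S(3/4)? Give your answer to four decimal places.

-1.0063

Write M_i for S''(x_i). With h_i = 1, 1, 1 and divided differences Δ_i = 3, -2, 12, the continuity of S' gives the tridiagonal system
  1·M_0 + 4·M_1 + 1·M_2 = 6(Δ_1 - Δ_0) = -30
  1·M_1 + 4·M_2 + 1·M_3 = 6(Δ_2 - Δ_1) = 84
Natural end conditions: M_0 = M_3 = 0.
Solving: M_0 = 0, M_1 = -68/5, M_2 = 122/5, M_3 = 0.
On [0, 1], S(x) = -4 + 79/15·x + 0·x² - 34/15·x³.
With x = 3/4: S(3/4) = -161/160.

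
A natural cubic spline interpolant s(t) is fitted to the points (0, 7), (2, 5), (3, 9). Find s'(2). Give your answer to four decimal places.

2.3333

Put M_i = s'' at the i-th knot. Here h = (2, 1) and Δ = (-1, 4), so the interior equations h_(i-1)·M_(i-1) + 2(h_(i-1)+h_i)·M_i + h_i·M_(i+1) = 6(Δ_i − Δ_(i-1)) read
  2·M_0 + 6·M_1 + 1·M_2 = 6(Δ_1 - Δ_0) = 30
Natural end conditions: M_0 = M_2 = 0.
Solving: M_0 = 0, M_1 = 5, M_2 = 0.
On [2, 3], s'(t) = b_1 + 2c_1·(t - 2) + 3d_1·(t - 2)² with b_1 = Δ_1 - h_1(2M_1 + M_2)/6 = 7/3, c_1 = M_1/2 = 5/2, d_1 = (M_2 - M_1)/(6h_1) = -5/6. So s'(2) = 7/3.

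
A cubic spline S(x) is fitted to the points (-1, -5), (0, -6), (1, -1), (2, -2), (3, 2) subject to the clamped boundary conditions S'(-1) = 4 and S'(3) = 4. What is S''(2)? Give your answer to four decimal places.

Write M_i for S''(x_i). With h_i = 1, 1, 1, 1 and divided differences Δ_i = -1, 5, -1, 4, the continuity of S' gives the tridiagonal system
  1·M_0 + 4·M_1 + 1·M_2 = 6(Δ_1 - Δ_0) = 36
  1·M_1 + 4·M_2 + 1·M_3 = 6(Δ_2 - Δ_1) = -36
  1·M_2 + 4·M_3 + 1·M_4 = 6(Δ_3 - Δ_2) = 30
Clamped end conditions give two more equations: 2h_0·M_0 + h_0·M_1 = 6(Δ_0 - S'(-1)) = -30 and h_3·M_3 + 2h_3·M_4 = 6(S'(3) - Δ_3) = 0.
Solving: M_0 = -99/4, M_1 = 39/2, M_2 = -69/4, M_3 = 27/2, M_4 = -27/4.

13.5000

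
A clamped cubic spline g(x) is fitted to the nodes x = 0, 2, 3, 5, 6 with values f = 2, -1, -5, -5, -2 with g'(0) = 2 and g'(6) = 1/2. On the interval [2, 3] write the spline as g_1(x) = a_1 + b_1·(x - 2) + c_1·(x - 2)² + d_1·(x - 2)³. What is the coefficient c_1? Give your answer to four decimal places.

-0.7581

Write m_i for g''(x_i). With h_i = 2, 1, 2, 1 and divided differences Δ_i = -3/2, -4, 0, 3, the continuity of g' gives the tridiagonal system
  2·m_0 + 6·m_1 + 1·m_2 = 6(Δ_1 - Δ_0) = -15
  1·m_1 + 6·m_2 + 2·m_3 = 6(Δ_2 - Δ_1) = 24
  2·m_2 + 6·m_3 + 1·m_4 = 6(Δ_3 - Δ_2) = 18
Clamped end conditions give two more equations: 2h_0·m_0 + h_0·m_1 = 6(Δ_0 - g'(0)) = -21 and h_3·m_3 + 2h_3·m_4 = 6(g'(6) - Δ_3) = -15.
Forward elimination and back-substitution give m_0 = -557/124, m_1 = -47/31, m_2 = 191/62, m_3 = 109/31, m_4 = -287/31.
On [2, 3], with g_1(x) = a_1 + b_1·(x - 2) + c_1·(x - 2)² + d_1·(x - 2)³: c_1 = m_1/2 = -47/62, d_1 = (m_2 - m_1)/(6h_1) = 95/124, b_1 = Δ_1 - h_1(2m_1 + m_2)/6 = -497/124.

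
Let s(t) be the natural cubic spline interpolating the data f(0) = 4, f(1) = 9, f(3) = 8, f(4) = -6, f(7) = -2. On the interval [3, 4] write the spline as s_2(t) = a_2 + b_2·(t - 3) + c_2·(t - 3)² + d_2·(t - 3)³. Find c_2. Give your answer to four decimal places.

-7.8240

Put m_i = s'' at the i-th knot. Here h = (1, 2, 1, 3) and Δ = (5, -1/2, -14, 4/3), so the interior equations h_(i-1)·m_(i-1) + 2(h_(i-1)+h_i)·m_i + h_i·m_(i+1) = 6(Δ_i − Δ_(i-1)) read
  1·m_0 + 6·m_1 + 2·m_2 = 6(Δ_1 - Δ_0) = -33
  2·m_1 + 6·m_2 + 1·m_3 = 6(Δ_2 - Δ_1) = -81
  1·m_2 + 8·m_3 + 3·m_4 = 6(Δ_3 - Δ_2) = 92
Natural end conditions: m_0 = m_4 = 0.
Solving: m_0 = 0, m_1 = -71/250, m_2 = -1956/125, m_3 = 1682/125, m_4 = 0.
On [3, 4], with s_2(t) = a_2 + b_2·(t - 3) + c_2·(t - 3)² + d_2·(t - 3)³: c_2 = m_2/2 = -978/125, d_2 = (m_3 - m_2)/(6h_2) = 1819/375, b_2 = Δ_2 - h_2(2m_2 + m_3)/6 = -827/75.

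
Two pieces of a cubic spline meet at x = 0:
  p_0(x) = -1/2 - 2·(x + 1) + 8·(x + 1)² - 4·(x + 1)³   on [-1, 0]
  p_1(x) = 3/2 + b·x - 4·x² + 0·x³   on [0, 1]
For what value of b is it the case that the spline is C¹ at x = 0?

2

p_0'(x) = -2 + 16·(x + 1) - 12·(x + 1)², so p_0'(0) = 2. On the right, p_1'(0) = b, so b = 2.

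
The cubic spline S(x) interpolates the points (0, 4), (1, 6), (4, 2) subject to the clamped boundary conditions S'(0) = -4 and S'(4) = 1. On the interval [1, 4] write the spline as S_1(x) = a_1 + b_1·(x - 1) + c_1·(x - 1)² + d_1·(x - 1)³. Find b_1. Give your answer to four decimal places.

3.1250

With M_i denoting the second derivative at x_i, h_i = 1, 3, and Δ_i = (y_(i+1) − y_i)/h_i = 2, -4/3:
  1·M_0 + 8·M_1 + 3·M_2 = 6(Δ_1 - Δ_0) = -20
Clamped end conditions give two more equations: 2h_0·M_0 + h_0·M_1 = 6(Δ_0 - S'(0)) = 36 and h_1·M_1 + 2h_1·M_2 = 6(S'(4) - Δ_1) = 14.
Hence M_0 = 87/4, M_1 = -15/2, M_2 = 73/12.
On [1, 4], with S_1(x) = a_1 + b_1·(x - 1) + c_1·(x - 1)² + d_1·(x - 1)³: c_1 = M_1/2 = -15/4, d_1 = (M_2 - M_1)/(6h_1) = 163/216, b_1 = Δ_1 - h_1(2M_1 + M_2)/6 = 25/8.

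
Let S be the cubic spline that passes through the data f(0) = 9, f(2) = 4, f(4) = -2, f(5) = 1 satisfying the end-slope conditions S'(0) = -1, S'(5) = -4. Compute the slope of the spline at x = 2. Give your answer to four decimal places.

-4.7826

Write m_i for S''(x_i). With h_i = 2, 2, 1 and divided differences Δ_i = -5/2, -3, 3, the continuity of S' gives the tridiagonal system
  2·m_0 + 8·m_1 + 2·m_2 = 6(Δ_1 - Δ_0) = -3
  2·m_1 + 6·m_2 + 1·m_3 = 6(Δ_2 - Δ_1) = 36
Clamped end conditions give two more equations: 2h_0·m_0 + h_0·m_1 = 6(Δ_0 - S'(0)) = -9 and h_2·m_2 + 2h_2·m_3 = 6(S'(5) - Δ_2) = -42.
Solving the tridiagonal system: m_0 = -33/46, m_1 = -141/46, m_2 = 264/23, m_3 = -615/23.
On [2, 4], S'(x) = b_1 + 2c_1·(x - 2) + 3d_1·(x - 2)² with b_1 = Δ_1 - h_1(2m_1 + m_2)/6 = -110/23, c_1 = m_1/2 = -141/92, d_1 = (m_2 - m_1)/(6h_1) = 223/184. So S'(2) = -110/23.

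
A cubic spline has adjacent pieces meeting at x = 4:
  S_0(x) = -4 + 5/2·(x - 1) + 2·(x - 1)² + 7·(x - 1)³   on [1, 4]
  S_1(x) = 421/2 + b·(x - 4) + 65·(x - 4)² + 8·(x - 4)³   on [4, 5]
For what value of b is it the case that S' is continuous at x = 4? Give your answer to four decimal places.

S_0'(x) = 5/2 + 4·(x - 1) + 21·(x - 1)², so S_0'(4) = 407/2. On the right, S_1'(4) = b, so b = 407/2.

203.5000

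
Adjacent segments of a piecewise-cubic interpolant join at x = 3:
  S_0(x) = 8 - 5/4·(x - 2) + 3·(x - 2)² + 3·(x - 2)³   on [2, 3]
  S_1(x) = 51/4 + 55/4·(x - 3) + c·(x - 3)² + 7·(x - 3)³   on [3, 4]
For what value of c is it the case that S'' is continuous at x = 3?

12

S_0''(x) = 6 + 18·(x - 2), so S_0''(3) = 24. On the right, S_1''(3) = 2c, so c = 12.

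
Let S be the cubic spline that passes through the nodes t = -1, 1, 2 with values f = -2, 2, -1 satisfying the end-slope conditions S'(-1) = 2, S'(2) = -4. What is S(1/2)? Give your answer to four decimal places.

1.8438

With σ_i denoting the second derivative at x_i, h_i = 2, 1, and Δ_i = (y_(i+1) − y_i)/h_i = 2, -3:
  2·σ_0 + 6·σ_1 + 1·σ_2 = 6(Δ_1 - Δ_0) = -30
Clamped end conditions give two more equations: 2h_0·σ_0 + h_0·σ_1 = 6(Δ_0 - S'(-1)) = 0 and h_1·σ_1 + 2h_1·σ_2 = 6(S'(2) - Δ_1) = -6.
Solving the tridiagonal system: σ_0 = 3, σ_1 = -6, σ_2 = 0.
On [-1, 1], S(t) = -2 + 2·(t + 1) + 3/2·(t + 1)² - 3/4·(t + 1)³.
With (t + 1) = 3/2: S(1/2) = 59/32.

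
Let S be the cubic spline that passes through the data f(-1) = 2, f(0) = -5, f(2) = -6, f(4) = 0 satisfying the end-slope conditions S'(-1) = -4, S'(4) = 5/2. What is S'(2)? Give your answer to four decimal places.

Put M_i = S'' at the i-th knot. Here h = (1, 2, 2) and Δ = (-7, -1/2, 3), so the interior equations h_(i-1)·M_(i-1) + 2(h_(i-1)+h_i)·M_i + h_i·M_(i+1) = 6(Δ_i − Δ_(i-1)) read
  1·M_0 + 6·M_1 + 2·M_2 = 6(Δ_1 - Δ_0) = 39
  2·M_1 + 8·M_2 + 2·M_3 = 6(Δ_2 - Δ_1) = 21
Clamped end conditions give two more equations: 2h_0·M_0 + h_0·M_1 = 6(Δ_0 - S'(-1)) = -18 and h_2·M_2 + 2h_2·M_3 = 6(S'(4) - Δ_2) = -3.
Hence M_0 = -304/23, M_1 = 194/23, M_2 = 37/46, M_3 = -53/46.
On [2, 4], S'(x) = b_2 + 2c_2·(x - 2) + 3d_2·(x - 2)² with b_2 = Δ_2 - h_2(2M_2 + M_3)/6 = 131/46, c_2 = M_2/2 = 37/92, d_2 = (M_3 - M_2)/(6h_2) = -15/92. So S'(2) = 131/46.

2.8478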